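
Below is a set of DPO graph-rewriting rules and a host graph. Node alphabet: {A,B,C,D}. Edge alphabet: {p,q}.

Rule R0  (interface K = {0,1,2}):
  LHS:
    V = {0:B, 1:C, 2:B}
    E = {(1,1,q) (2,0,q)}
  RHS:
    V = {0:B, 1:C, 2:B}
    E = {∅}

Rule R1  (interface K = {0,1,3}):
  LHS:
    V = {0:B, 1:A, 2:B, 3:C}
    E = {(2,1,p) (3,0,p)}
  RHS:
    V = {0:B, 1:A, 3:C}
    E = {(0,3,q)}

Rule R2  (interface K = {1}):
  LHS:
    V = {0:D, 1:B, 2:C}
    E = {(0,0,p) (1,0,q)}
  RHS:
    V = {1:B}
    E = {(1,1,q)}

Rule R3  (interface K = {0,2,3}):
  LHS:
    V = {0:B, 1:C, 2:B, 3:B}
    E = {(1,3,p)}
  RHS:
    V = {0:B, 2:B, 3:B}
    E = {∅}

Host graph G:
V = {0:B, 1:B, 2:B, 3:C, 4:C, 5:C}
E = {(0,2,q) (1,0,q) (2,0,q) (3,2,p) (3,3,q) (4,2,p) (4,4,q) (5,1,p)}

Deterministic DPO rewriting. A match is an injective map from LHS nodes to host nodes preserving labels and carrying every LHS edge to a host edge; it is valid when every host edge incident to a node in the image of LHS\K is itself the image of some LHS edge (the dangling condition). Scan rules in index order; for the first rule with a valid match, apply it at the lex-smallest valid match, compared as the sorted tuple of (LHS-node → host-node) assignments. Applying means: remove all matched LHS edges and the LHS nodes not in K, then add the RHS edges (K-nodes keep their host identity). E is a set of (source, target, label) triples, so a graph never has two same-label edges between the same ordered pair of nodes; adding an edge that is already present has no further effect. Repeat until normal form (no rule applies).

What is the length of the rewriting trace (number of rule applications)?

[0] host  ⇒  6 nodes, 8 edges  {0-q->2 1-q->0 2-q->0 3-p->2 3-q->3 4-p->2 4-q->4 5-p->1}
[1] R0 @ {0↦0, 1↦3, 2↦1}  ⇒  6 nodes, 6 edges  {0-q->2 2-q->0 3-p->2 4-p->2 4-q->4 5-p->1}
[2] R0 @ {0↦0, 1↦4, 2↦2}  ⇒  6 nodes, 4 edges  {0-q->2 3-p->2 4-p->2 5-p->1}
[3] R3 @ {0↦0, 1↦3, 2↦1, 3↦2}  ⇒  5 nodes, 3 edges  {0-q->2 4-p->2 5-p->1}
[4] R3 @ {0↦0, 1↦4, 2↦1, 3↦2}  ⇒  4 nodes, 2 edges  {0-q->2 5-p->1}
[5] R3 @ {0↦0, 1↦5, 2↦2, 3↦1}  ⇒  3 nodes, 1 edges  {0-q->2}
final graph: no rule applies after step 5

Answer: 5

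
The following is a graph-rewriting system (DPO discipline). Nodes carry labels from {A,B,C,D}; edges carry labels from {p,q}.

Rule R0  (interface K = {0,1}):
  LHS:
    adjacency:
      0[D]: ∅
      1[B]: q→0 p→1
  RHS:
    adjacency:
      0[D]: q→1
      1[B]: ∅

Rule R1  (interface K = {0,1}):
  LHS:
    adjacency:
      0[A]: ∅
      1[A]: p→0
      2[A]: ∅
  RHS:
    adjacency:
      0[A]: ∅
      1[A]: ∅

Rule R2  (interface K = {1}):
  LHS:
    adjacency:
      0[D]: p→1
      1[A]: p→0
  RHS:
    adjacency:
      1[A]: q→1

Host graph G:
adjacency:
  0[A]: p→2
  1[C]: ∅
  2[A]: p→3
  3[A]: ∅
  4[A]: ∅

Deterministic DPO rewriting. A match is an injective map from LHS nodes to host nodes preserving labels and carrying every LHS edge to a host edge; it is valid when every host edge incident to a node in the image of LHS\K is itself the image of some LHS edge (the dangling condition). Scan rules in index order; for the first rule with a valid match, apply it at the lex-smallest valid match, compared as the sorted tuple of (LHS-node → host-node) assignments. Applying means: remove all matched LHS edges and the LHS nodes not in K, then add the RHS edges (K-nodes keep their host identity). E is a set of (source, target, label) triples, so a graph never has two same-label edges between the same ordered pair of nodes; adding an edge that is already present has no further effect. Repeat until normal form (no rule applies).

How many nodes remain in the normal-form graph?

Answer: 3

Derivation:
start.  V:5 E:2  edges: 0-p->2 2-p->3
1. fire R1 via {0↦2, 1↦0, 2↦4}  →  V:4 E:1  edges: 2-p->3
2. fire R1 via {0↦3, 1↦2, 2↦0}  →  V:3 E:0  edges: ∅
final graph: no rule applies after step 2
NF nodes: {1:C, 2:A, 3:A}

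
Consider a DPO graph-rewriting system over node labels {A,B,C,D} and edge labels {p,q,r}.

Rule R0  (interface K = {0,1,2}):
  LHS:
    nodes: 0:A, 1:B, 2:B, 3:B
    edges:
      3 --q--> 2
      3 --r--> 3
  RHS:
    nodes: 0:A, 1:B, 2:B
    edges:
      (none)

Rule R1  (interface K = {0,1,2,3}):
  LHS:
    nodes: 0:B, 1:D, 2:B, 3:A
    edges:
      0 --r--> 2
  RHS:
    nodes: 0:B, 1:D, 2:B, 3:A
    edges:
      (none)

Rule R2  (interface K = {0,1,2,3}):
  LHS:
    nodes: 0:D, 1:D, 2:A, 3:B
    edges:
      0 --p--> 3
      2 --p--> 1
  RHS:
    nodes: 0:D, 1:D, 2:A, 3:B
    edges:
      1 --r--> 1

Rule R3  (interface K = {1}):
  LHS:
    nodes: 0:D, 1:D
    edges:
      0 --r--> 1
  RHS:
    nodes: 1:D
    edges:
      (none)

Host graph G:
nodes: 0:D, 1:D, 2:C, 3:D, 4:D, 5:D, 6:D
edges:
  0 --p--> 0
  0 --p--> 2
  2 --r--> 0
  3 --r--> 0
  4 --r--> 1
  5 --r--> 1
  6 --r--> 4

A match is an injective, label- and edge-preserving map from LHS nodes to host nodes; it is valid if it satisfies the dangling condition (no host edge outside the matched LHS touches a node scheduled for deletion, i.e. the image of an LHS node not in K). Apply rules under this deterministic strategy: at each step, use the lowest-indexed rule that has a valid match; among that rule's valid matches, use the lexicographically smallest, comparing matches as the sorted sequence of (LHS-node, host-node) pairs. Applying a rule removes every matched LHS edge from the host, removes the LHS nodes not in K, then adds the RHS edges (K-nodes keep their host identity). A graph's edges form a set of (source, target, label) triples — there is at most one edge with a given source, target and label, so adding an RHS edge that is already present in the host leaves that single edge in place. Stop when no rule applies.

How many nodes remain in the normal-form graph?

start.  V:7 E:7  edges: 0-p->0 0-p->2 2-r->0 3-r->0 4-r->1 5-r->1 6-r->4
1. fire R3 via {0↦3, 1↦0}  →  V:6 E:6  edges: 0-p->0 0-p->2 2-r->0 4-r->1 5-r->1 6-r->4
2. fire R3 via {0↦5, 1↦1}  →  V:5 E:5  edges: 0-p->0 0-p->2 2-r->0 4-r->1 6-r->4
3. fire R3 via {0↦6, 1↦4}  →  V:4 E:4  edges: 0-p->0 0-p->2 2-r->0 4-r->1
4. fire R3 via {0↦4, 1↦1}  →  V:3 E:3  edges: 0-p->0 0-p->2 2-r->0
final graph: no rule applies after step 4
NF nodes: {0:D, 1:D, 2:C}

Answer: 3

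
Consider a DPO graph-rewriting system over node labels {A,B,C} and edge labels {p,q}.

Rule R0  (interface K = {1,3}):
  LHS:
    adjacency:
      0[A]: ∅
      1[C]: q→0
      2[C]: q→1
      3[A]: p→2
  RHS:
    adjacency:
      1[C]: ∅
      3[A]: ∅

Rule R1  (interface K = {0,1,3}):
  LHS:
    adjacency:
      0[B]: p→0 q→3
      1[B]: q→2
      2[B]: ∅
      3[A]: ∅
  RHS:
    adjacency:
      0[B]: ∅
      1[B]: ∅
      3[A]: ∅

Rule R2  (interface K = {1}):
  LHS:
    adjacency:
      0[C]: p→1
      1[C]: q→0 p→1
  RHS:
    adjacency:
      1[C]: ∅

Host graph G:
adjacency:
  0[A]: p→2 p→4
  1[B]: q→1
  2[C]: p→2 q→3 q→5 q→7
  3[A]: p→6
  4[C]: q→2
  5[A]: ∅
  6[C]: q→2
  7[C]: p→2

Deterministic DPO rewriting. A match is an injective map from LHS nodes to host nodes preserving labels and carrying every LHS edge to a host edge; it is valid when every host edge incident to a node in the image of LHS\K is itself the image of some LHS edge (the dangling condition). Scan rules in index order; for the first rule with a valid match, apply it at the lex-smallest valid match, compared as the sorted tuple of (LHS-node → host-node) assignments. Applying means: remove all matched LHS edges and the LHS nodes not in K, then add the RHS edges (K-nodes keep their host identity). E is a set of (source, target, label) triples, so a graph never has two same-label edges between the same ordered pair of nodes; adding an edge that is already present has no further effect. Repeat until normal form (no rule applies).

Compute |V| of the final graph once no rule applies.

[0] host  ⇒  8 nodes, 11 edges  {0-p->2 0-p->4 1-q->1 2-p->2 2-q->3 2-q->5 2-q->7 3-p->6 4-q->2 6-q->2 7-p->2}
[1] R0 @ {0↦5, 1↦2, 2↦4, 3↦0}  ⇒  6 nodes, 8 edges  {0-p->2 1-q->1 2-p->2 2-q->3 2-q->7 3-p->6 6-q->2 7-p->2}
[2] R2 @ {0↦7, 1↦2}  ⇒  5 nodes, 5 edges  {0-p->2 1-q->1 2-q->3 3-p->6 6-q->2}
normal form: no rule applies after step 2
NF nodes: {0:A, 1:B, 2:C, 3:A, 6:C}

Answer: 5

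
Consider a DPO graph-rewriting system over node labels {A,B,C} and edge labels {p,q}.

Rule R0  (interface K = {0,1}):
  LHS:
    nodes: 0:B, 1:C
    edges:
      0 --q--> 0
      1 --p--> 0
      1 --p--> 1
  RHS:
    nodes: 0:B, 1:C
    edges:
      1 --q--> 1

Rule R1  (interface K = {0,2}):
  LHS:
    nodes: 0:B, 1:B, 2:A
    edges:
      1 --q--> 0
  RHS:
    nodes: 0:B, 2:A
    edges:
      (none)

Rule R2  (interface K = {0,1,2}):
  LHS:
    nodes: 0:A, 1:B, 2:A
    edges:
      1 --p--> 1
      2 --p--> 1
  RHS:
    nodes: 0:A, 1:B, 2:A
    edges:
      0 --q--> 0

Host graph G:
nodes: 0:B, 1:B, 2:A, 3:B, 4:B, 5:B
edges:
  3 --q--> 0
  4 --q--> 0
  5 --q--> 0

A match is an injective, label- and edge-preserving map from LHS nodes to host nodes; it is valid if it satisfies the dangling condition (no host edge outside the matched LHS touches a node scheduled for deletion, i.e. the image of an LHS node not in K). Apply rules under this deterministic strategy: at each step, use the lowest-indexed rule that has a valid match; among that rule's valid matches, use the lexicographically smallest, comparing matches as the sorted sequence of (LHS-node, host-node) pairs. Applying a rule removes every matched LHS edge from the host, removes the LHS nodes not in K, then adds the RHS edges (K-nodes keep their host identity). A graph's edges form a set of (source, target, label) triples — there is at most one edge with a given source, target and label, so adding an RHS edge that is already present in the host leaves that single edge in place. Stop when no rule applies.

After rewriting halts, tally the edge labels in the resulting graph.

Answer: (no edges)

Rewrite trace:
[0] host  ⇒  6 nodes, 3 edges  {3-q->0 4-q->0 5-q->0}
[1] R1 @ {0↦0, 1↦3, 2↦2}  ⇒  5 nodes, 2 edges  {4-q->0 5-q->0}
[2] R1 @ {0↦0, 1↦4, 2↦2}  ⇒  4 nodes, 1 edges  {5-q->0}
[3] R1 @ {0↦0, 1↦5, 2↦2}  ⇒  3 nodes, 0 edges  {∅}
halt: no rule applies after step 3
NF edges: []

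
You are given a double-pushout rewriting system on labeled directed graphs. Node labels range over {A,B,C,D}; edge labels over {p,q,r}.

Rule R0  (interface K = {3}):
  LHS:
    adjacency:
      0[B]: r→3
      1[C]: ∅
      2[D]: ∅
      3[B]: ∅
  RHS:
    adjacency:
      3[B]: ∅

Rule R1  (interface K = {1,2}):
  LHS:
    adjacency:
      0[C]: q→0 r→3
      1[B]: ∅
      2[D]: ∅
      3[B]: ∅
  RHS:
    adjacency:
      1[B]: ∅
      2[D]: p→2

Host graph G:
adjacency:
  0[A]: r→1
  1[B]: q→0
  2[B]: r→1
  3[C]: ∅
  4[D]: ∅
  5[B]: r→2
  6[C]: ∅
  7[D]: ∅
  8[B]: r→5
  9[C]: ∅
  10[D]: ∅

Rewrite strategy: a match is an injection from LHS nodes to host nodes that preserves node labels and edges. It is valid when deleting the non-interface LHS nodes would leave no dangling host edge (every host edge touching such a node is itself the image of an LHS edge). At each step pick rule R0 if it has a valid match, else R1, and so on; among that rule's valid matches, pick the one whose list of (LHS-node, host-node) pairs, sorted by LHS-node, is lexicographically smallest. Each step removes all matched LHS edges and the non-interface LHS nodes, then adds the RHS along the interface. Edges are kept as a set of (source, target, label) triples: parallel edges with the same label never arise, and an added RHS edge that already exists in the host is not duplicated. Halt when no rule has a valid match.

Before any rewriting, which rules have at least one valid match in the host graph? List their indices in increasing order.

Answer: [R0]

Derivation:
R0: 9 valid matches — {0↦8, 1↦3, 2↦4, 3↦5}, {0↦8, 1↦3, 2↦7, 3↦5}, {0↦8, 1↦3, 2↦10, 3↦5} (+6 more)
R1: no valid match — LHS pattern not found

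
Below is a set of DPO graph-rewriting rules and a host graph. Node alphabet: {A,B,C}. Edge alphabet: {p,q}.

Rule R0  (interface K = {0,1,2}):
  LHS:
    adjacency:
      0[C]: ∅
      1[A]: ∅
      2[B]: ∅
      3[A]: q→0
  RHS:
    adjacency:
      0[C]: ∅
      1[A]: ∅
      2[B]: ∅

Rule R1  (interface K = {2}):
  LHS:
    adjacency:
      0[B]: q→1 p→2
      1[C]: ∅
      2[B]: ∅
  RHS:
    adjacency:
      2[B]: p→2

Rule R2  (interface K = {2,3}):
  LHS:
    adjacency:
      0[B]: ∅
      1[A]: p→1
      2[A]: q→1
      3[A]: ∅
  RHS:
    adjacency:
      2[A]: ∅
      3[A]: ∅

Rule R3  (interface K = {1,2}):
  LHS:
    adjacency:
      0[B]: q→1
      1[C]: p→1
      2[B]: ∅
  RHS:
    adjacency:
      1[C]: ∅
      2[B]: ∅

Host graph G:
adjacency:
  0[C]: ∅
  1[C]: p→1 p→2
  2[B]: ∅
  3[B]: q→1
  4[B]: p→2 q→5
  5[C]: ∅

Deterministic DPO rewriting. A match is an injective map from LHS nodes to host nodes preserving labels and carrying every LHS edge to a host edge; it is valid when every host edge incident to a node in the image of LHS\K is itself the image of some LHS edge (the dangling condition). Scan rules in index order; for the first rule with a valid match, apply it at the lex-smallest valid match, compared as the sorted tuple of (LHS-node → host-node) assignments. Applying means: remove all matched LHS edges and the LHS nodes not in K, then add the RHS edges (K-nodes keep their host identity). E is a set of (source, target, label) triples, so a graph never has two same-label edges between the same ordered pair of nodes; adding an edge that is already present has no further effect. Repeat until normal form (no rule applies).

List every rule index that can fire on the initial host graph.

Answer: [R1,R3]

Steps:
R0: no valid match — LHS pattern not found
R1: 1 valid match — {0↦4, 1↦5, 2↦2}
R2: no valid match — LHS pattern not found
R3: 2 valid matches — {0↦3, 1↦1, 2↦2}, {0↦3, 1↦1, 2↦4}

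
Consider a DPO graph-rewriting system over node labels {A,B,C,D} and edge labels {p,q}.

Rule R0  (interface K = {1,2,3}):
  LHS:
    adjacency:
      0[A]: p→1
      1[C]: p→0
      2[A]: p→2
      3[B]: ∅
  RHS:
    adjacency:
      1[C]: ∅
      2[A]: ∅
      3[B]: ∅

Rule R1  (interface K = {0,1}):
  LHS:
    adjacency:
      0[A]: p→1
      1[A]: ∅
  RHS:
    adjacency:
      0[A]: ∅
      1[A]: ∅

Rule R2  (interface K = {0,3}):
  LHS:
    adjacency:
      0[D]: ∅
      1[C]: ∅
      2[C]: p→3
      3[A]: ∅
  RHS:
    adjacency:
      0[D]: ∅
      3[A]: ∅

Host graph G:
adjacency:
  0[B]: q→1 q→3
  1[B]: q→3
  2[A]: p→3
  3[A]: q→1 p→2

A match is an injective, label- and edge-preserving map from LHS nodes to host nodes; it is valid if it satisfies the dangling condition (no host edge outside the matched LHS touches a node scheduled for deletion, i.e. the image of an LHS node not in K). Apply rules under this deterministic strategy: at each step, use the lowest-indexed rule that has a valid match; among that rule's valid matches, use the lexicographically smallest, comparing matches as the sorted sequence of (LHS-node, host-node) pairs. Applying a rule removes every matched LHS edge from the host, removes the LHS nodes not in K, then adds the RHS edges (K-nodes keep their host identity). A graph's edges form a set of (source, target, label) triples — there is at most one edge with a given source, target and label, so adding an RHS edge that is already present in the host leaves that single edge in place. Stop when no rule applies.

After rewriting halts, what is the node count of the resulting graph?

Answer: 4

Steps:
[0] host  ⇒  4 nodes, 6 edges  {0-q->1 0-q->3 1-q->3 2-p->3 3-q->1 3-p->2}
[1] R1 @ {0↦2, 1↦3}  ⇒  4 nodes, 5 edges  {0-q->1 0-q->3 1-q->3 3-q->1 3-p->2}
[2] R1 @ {0↦3, 1↦2}  ⇒  4 nodes, 4 edges  {0-q->1 0-q->3 1-q->3 3-q->1}
final graph: no rule applies after step 2
NF nodes: {0:B, 1:B, 2:A, 3:A}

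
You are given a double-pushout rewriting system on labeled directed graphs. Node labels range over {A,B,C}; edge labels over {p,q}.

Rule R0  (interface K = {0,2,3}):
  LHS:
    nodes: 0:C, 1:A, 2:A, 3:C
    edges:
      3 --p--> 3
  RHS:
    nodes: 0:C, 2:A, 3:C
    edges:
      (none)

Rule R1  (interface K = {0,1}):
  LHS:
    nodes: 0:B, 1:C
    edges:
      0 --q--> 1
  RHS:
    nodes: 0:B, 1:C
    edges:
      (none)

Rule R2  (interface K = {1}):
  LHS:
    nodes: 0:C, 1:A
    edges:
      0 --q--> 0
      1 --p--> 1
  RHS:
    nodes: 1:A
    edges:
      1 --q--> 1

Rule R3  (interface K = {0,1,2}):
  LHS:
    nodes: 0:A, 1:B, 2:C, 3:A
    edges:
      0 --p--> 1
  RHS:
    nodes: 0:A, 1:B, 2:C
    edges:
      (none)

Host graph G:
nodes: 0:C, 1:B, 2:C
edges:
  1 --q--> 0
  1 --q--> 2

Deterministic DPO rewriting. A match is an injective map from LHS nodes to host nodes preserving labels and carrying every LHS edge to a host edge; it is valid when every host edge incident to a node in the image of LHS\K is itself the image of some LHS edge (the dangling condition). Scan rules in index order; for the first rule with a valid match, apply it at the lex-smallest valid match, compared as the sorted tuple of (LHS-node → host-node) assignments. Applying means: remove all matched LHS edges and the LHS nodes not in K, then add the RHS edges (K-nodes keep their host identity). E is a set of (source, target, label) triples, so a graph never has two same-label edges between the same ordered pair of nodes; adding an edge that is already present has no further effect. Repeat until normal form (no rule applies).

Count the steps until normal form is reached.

[0] host  ⇒  3 nodes, 2 edges  {1-q->0 1-q->2}
[1] R1 @ {0↦1, 1↦0}  ⇒  3 nodes, 1 edges  {1-q->2}
[2] R1 @ {0↦1, 1↦2}  ⇒  3 nodes, 0 edges  {∅}
final graph: no rule applies after step 2

Answer: 2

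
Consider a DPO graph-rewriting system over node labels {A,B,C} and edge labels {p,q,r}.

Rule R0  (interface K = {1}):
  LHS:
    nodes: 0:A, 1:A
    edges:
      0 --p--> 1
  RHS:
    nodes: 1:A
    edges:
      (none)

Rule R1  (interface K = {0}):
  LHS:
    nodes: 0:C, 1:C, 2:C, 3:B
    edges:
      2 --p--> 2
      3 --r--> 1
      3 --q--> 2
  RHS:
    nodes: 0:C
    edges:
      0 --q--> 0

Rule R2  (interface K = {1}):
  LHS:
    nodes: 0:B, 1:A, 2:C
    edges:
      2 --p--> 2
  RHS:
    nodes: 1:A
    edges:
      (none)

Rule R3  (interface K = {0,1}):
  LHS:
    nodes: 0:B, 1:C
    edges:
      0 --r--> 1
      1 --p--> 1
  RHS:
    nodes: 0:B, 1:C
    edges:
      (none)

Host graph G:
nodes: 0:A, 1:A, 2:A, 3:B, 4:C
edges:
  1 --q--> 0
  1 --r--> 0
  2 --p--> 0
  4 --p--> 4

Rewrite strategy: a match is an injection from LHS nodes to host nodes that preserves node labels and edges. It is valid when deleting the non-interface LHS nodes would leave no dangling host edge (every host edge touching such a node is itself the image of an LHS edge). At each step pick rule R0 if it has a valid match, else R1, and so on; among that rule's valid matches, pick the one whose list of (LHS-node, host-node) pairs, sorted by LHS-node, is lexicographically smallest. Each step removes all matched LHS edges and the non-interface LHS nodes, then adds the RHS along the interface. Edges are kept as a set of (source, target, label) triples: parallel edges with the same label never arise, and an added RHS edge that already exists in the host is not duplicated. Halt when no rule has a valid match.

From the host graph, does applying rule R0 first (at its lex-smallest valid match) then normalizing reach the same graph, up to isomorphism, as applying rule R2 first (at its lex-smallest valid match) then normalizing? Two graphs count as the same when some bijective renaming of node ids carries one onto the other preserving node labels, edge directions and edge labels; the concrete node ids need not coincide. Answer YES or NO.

branch R0-first: apply at {0↦2, 1↦0} → |E|=3, then 1 more step(s) → NF |V|=2 |E|=2 V={0:A, 1:A} E=1-q->0 1-r->0
branch R2-first: apply at {0↦3, 1↦0, 2↦4} → |E|=3, then 1 more step(s) → NF |V|=2 |E|=2 V={0:A, 1:A} E=1-q->0 1-r->0
graphs isomorphic (equal up to label-preserving node renaming)

Answer: YES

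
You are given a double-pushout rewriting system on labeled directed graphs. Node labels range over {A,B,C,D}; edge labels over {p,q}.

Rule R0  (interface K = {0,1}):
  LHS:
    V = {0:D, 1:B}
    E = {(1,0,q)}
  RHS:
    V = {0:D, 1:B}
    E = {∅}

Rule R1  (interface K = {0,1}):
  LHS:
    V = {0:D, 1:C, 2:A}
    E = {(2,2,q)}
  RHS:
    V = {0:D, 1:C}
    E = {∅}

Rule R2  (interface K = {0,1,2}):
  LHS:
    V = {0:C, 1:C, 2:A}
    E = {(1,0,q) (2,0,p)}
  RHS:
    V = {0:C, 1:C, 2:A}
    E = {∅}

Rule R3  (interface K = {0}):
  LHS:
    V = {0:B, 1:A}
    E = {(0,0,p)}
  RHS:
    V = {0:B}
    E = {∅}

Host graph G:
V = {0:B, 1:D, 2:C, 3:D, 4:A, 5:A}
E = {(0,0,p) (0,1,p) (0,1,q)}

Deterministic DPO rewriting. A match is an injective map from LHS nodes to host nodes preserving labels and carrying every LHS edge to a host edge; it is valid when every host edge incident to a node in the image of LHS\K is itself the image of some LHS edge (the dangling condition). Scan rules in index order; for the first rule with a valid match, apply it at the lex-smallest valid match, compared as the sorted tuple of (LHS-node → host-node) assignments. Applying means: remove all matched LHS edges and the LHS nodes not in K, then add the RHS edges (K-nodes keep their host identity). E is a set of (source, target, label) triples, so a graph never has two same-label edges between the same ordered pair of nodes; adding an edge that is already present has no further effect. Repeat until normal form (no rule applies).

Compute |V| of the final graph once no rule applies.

[0] host  ⇒  6 nodes, 3 edges  {0-p->0 0-p->1 0-q->1}
[1] R0 @ {0↦1, 1↦0}  ⇒  6 nodes, 2 edges  {0-p->0 0-p->1}
[2] R3 @ {0↦0, 1↦4}  ⇒  5 nodes, 1 edges  {0-p->1}
final graph: no rule applies after step 2
NF nodes: {0:B, 1:D, 2:C, 3:D, 5:A}

Answer: 5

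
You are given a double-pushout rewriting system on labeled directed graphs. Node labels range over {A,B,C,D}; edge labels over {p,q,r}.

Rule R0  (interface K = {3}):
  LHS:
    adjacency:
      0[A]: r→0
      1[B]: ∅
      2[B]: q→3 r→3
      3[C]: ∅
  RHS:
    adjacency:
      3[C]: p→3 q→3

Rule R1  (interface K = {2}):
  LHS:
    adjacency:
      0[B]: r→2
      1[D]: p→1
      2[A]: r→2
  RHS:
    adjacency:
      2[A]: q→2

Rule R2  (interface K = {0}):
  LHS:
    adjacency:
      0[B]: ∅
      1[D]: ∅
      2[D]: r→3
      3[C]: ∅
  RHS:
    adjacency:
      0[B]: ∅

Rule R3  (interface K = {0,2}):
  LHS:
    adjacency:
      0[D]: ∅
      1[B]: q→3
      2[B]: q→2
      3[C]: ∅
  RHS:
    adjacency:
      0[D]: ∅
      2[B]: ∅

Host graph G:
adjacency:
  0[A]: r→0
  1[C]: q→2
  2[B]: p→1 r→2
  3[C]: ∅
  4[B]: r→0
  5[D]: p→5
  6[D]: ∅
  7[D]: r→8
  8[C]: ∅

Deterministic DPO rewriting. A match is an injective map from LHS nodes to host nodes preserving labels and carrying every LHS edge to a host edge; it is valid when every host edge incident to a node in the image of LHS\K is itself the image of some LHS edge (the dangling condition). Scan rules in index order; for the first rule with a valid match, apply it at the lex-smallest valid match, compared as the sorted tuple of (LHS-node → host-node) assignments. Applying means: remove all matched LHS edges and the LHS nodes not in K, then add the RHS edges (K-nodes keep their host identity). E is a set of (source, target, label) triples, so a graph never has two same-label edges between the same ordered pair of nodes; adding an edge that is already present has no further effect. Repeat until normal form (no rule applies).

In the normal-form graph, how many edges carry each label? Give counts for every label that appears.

Answer: p:1 q:2 r:1

Steps:
start.  V:9 E:7  edges: 0-r->0 1-q->2 2-p->1 2-r->2 4-r->0 5-p->5 7-r->8
1. fire R1 via {0↦4, 1↦5, 2↦0}  →  V:7 E:5  edges: 0-q->0 1-q->2 2-p->1 2-r->2 7-r->8
2. fire R2 via {0↦2, 1↦6, 2↦7, 3↦8}  →  V:4 E:4  edges: 0-q->0 1-q->2 2-p->1 2-r->2
halt: no rule applies after step 2
NF edges: [(0, 0, 'q'), (1, 2, 'q'), (2, 1, 'p'), (2, 2, 'r')]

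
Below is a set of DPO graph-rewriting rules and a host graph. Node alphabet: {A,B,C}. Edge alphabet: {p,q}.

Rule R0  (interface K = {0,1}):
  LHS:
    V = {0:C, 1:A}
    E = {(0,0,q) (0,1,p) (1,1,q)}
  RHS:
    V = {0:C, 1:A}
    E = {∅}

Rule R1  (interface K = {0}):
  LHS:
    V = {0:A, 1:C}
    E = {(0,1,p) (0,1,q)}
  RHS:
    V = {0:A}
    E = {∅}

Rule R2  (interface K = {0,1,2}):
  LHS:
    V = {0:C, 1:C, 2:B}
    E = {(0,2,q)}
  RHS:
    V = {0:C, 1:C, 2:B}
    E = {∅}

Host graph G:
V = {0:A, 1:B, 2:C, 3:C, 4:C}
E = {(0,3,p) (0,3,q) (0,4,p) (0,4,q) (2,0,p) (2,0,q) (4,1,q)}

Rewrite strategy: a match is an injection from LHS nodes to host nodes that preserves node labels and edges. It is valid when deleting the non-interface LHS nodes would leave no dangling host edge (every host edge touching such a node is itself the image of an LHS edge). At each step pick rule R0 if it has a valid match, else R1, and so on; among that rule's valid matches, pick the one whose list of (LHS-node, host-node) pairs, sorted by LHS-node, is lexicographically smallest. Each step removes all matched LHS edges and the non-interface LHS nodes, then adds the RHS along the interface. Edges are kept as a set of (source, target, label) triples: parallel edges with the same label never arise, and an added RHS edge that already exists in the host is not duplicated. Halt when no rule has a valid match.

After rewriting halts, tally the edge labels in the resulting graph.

[0] host  ⇒  5 nodes, 7 edges  {0-p->3 0-q->3 0-p->4 0-q->4 2-p->0 2-q->0 4-q->1}
[1] R1 @ {0↦0, 1↦3}  ⇒  4 nodes, 5 edges  {0-p->4 0-q->4 2-p->0 2-q->0 4-q->1}
[2] R2 @ {0↦4, 1↦2, 2↦1}  ⇒  4 nodes, 4 edges  {0-p->4 0-q->4 2-p->0 2-q->0}
[3] R1 @ {0↦0, 1↦4}  ⇒  3 nodes, 2 edges  {2-p->0 2-q->0}
final graph: no rule applies after step 3
NF edges: [(2, 0, 'p'), (2, 0, 'q')]

Answer: p:1 q:1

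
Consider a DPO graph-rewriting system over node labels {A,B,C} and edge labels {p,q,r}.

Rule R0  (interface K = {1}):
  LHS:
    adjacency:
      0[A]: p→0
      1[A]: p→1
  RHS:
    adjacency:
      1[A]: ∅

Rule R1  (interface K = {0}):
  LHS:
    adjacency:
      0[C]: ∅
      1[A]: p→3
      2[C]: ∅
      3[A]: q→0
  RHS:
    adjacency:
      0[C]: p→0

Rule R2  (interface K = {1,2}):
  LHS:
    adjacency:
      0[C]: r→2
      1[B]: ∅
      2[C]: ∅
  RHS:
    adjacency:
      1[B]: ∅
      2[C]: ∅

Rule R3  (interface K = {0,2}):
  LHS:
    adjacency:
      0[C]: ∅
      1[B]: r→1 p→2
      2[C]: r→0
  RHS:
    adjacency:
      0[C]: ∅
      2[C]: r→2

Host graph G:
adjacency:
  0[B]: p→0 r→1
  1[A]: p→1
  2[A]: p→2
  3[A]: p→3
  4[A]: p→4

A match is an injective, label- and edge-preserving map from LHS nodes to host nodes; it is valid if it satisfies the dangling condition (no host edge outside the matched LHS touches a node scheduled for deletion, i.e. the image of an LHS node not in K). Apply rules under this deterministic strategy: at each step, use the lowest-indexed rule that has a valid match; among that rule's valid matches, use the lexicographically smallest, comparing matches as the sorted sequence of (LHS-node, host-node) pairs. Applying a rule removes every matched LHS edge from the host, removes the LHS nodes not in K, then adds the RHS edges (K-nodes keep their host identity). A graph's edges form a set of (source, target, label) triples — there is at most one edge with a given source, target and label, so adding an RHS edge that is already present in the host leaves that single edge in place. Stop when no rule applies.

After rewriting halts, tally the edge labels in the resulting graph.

initial: |V|=5 |E|=6  E = 0-p->0 0-r->1 1-p->1 2-p->2 3-p->3 4-p->4
step 1: apply R0 at {0↦2, 1↦1}  → |V|=4 |E|=4  E = 0-p->0 0-r->1 3-p->3 4-p->4
step 2: apply R0 at {0↦3, 1↦4}  → |V|=3 |E|=2  E = 0-p->0 0-r->1
halt: no rule applies after step 2
NF edges: [(0, 0, 'p'), (0, 1, 'r')]

Answer: p:1 r:1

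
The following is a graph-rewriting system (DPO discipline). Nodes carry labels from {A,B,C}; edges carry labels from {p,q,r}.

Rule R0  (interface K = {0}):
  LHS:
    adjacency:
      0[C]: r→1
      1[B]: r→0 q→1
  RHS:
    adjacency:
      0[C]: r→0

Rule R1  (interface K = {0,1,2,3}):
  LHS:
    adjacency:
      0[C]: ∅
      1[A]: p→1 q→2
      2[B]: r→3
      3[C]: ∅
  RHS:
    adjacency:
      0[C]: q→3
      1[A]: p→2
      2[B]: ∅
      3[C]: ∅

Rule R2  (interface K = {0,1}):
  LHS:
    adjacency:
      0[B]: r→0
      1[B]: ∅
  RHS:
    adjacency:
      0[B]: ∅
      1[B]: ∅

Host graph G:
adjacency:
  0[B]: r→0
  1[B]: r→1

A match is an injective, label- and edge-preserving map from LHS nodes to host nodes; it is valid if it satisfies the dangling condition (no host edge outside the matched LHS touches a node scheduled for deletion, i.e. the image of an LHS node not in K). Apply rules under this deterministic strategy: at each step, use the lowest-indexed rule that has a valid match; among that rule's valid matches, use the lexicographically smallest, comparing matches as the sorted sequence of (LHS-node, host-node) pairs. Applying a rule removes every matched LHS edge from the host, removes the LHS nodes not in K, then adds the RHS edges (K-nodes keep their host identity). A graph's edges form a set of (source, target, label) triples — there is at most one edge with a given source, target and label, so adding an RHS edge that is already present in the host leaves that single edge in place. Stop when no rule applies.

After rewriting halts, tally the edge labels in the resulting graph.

Answer: (no edges)

Rewrite trace:
start.  V:2 E:2  edges: 0-r->0 1-r->1
1. fire R2 via {0↦0, 1↦1}  →  V:2 E:1  edges: 1-r->1
2. fire R2 via {0↦1, 1↦0}  →  V:2 E:0  edges: ∅
final graph: no rule applies after step 2
NF edges: []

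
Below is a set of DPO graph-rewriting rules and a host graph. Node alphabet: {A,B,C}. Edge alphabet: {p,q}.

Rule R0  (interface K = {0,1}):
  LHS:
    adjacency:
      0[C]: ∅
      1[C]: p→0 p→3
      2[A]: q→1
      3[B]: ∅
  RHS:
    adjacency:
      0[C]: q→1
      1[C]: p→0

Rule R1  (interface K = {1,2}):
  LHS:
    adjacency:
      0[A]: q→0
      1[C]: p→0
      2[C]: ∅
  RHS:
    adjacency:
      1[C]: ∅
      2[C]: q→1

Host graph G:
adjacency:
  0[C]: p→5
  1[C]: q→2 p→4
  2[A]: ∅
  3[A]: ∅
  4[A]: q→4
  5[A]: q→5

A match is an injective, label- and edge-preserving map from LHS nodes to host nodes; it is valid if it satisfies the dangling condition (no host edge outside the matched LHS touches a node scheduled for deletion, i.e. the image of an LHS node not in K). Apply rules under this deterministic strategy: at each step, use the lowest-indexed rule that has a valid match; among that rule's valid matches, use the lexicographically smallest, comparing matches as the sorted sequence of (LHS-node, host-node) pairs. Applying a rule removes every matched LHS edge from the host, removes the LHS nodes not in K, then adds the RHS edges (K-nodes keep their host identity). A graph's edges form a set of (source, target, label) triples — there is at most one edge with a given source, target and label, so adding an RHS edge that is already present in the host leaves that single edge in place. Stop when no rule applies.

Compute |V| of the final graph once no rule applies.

initial: |V|=6 |E|=5  E = 0-p->5 1-q->2 1-p->4 4-q->4 5-q->5
step 1: apply R1 at {0↦4, 1↦1, 2↦0}  → |V|=5 |E|=4  E = 0-q->1 0-p->5 1-q->2 5-q->5
step 2: apply R1 at {0↦5, 1↦0, 2↦1}  → |V|=4 |E|=3  E = 0-q->1 1-q->0 1-q->2
normal form: no rule applies after step 2
NF nodes: {0:C, 1:C, 2:A, 3:A}

Answer: 4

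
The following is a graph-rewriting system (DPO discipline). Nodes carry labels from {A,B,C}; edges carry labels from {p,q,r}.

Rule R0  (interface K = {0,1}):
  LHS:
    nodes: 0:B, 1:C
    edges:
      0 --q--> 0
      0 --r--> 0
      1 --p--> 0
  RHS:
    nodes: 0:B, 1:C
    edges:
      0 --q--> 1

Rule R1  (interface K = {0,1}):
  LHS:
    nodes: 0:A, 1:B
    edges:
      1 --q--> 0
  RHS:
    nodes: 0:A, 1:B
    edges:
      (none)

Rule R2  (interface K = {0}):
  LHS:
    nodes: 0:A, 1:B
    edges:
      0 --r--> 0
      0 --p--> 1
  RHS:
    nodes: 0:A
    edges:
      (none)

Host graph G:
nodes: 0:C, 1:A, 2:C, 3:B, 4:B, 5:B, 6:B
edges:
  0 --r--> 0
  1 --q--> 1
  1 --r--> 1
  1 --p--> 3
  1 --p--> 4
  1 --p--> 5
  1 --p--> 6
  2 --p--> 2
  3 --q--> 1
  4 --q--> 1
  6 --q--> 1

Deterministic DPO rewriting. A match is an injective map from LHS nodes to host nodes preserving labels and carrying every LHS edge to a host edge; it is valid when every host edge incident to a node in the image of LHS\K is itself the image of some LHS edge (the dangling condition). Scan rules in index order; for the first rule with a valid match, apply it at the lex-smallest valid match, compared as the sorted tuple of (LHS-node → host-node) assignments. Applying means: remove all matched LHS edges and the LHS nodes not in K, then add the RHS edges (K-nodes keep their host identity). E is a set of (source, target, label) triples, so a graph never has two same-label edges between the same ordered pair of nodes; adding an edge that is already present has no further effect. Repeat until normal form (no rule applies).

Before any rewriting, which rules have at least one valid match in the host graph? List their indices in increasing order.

Answer: [R1,R2]

Steps:
R0: no valid match — LHS pattern not found
R1: 3 valid matches — {0↦1, 1↦3}, {0↦1, 1↦4}, {0↦1, 1↦6}
R2: 1 valid match — {0↦1, 1↦5}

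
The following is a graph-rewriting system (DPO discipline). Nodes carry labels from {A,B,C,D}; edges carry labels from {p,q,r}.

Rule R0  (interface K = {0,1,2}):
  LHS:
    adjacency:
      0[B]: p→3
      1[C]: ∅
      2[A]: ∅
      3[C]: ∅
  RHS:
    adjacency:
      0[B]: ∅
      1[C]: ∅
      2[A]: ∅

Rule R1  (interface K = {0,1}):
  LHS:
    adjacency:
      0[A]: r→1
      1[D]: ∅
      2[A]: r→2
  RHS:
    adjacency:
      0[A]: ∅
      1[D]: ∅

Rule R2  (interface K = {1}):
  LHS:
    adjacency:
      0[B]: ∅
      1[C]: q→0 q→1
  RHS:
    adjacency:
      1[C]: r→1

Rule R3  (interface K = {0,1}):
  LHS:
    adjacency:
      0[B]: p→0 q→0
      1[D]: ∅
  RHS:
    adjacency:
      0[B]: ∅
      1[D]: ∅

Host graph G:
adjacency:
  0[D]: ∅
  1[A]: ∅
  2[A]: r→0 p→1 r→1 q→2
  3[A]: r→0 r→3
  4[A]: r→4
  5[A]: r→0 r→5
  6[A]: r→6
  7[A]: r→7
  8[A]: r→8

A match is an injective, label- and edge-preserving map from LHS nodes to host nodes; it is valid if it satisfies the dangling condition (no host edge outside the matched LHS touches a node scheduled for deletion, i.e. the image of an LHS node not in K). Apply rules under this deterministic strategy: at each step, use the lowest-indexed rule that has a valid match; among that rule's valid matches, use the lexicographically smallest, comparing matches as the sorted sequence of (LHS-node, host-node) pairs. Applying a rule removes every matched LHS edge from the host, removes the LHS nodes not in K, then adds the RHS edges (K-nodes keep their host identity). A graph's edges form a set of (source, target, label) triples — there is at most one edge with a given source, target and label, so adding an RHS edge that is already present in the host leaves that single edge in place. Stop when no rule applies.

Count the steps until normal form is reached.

Answer: 3

Steps:
[0] host  ⇒  9 nodes, 12 edges  {2-r->0 2-p->1 2-r->1 2-q->2 3-r->0 3-r->3 4-r->4 5-r->0 5-r->5 6-r->6 7-r->7 8-r->8}
[1] R1 @ {0↦2, 1↦0, 2↦4}  ⇒  8 nodes, 10 edges  {2-p->1 2-r->1 2-q->2 3-r->0 3-r->3 5-r->0 5-r->5 6-r->6 7-r->7 8-r->8}
[2] R1 @ {0↦3, 1↦0, 2↦6}  ⇒  7 nodes, 8 edges  {2-p->1 2-r->1 2-q->2 3-r->3 5-r->0 5-r->5 7-r->7 8-r->8}
[3] R1 @ {0↦5, 1↦0, 2↦3}  ⇒  6 nodes, 6 edges  {2-p->1 2-r->1 2-q->2 5-r->5 7-r->7 8-r->8}
halt: no rule applies after step 3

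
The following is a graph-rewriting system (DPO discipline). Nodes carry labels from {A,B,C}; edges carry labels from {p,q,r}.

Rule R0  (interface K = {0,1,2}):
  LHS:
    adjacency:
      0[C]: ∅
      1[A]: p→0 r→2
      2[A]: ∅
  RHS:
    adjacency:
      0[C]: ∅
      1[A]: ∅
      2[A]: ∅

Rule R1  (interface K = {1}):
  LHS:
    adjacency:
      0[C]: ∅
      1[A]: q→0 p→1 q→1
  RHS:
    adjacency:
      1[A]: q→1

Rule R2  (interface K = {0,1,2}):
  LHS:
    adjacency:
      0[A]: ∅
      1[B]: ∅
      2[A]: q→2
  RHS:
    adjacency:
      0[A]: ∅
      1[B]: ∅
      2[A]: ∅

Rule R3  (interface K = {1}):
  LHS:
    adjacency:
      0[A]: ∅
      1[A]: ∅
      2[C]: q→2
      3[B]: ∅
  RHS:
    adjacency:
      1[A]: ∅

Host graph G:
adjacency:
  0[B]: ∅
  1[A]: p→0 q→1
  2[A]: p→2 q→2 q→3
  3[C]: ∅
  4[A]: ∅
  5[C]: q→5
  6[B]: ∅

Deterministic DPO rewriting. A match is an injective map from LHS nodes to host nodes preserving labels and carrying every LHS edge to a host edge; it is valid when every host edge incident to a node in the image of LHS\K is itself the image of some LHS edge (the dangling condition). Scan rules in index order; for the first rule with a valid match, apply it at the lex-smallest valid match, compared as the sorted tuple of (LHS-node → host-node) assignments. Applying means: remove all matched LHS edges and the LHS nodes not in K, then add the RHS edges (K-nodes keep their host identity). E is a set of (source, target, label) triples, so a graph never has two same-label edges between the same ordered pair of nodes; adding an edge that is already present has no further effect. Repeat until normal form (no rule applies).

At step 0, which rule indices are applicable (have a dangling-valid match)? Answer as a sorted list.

R0: no valid match — LHS pattern not found
R1: 1 valid match — {0↦3, 1↦2}
R2: 8 valid matches — {0↦1, 1↦0, 2↦2}, {0↦1, 1↦6, 2↦2}, {0↦2, 1↦0, 2↦1} (+5 more)
R3: 2 valid matches — {0↦4, 1↦1, 2↦5, 3↦6}, {0↦4, 1↦2, 2↦5, 3↦6}

Answer: [R1,R2,R3]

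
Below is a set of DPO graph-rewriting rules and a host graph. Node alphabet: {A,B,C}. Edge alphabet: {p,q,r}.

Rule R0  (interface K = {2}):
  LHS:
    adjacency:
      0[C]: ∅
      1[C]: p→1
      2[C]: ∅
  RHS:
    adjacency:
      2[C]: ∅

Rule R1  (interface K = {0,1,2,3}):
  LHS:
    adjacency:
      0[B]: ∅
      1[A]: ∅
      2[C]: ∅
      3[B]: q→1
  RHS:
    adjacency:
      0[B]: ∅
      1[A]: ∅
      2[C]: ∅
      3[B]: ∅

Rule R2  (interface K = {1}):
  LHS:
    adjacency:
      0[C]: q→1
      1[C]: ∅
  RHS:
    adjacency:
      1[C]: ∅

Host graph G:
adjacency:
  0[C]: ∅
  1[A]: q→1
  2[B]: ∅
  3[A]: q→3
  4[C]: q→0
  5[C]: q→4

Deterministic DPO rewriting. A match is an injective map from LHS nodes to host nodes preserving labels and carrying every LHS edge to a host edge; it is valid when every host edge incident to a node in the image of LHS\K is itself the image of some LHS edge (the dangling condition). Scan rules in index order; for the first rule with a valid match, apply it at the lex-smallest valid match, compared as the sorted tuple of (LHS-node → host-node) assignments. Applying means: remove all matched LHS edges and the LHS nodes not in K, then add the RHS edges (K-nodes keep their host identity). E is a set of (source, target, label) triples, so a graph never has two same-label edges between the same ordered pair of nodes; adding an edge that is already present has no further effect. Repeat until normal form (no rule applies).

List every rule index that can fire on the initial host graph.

Answer: [R2]

Derivation:
R0: no valid match — LHS pattern not found
R1: no valid match — LHS pattern not found
R2: 1 valid match — {0↦5, 1↦4}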